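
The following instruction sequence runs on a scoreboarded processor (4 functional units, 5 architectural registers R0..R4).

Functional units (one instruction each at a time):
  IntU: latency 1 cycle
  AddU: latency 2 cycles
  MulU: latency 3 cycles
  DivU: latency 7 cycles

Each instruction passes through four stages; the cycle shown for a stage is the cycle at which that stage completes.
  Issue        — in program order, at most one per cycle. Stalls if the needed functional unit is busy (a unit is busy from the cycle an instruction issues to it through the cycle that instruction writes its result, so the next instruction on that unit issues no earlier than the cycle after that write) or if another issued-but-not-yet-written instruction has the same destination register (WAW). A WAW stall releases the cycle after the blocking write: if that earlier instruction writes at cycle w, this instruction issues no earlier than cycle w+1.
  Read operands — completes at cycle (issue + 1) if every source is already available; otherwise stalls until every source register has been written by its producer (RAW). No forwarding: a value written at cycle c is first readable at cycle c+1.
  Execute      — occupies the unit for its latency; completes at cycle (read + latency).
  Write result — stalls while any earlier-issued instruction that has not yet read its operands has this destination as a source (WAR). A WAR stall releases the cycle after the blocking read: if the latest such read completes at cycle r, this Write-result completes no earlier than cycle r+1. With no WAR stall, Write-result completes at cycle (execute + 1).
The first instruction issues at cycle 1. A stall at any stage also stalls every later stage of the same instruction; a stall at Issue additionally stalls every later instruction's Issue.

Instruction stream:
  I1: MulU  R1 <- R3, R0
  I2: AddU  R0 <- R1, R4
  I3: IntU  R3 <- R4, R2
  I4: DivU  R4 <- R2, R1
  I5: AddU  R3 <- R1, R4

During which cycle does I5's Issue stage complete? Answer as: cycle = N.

[I1] 1/2/5/6
[I2] 2/7/9/10  (RAW R1: wait I1 write@6)
[I3] 3/4/5/6
[I4] 4/7/14/15  (RAW R1: wait I1 write@6)
[I5] 11/16/18/19  (struct: AddU busy until I2 writes@10; RAW R4: wait I4 write@15)

cycle = 11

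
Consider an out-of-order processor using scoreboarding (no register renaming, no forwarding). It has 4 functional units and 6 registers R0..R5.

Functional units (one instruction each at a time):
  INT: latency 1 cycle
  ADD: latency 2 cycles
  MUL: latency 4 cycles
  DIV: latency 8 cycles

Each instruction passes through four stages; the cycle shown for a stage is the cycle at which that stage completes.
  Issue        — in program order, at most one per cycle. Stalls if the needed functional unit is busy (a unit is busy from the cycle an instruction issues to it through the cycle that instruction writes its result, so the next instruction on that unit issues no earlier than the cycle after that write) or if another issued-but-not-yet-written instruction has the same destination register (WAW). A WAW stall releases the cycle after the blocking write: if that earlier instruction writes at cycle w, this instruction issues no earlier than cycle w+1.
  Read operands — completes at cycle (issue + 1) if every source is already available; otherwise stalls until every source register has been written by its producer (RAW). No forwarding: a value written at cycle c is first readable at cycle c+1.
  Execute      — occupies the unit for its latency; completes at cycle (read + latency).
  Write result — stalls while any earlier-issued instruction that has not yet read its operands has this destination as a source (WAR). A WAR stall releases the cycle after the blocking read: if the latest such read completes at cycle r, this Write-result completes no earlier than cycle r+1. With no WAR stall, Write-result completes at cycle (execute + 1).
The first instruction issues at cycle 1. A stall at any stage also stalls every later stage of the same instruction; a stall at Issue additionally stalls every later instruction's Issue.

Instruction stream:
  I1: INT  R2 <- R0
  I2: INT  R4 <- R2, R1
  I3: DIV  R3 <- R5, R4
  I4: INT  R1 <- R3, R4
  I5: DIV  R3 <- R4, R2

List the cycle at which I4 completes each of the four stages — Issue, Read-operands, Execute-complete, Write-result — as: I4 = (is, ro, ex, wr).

I1 -> (1, 2, 3, 4)
I2 -> (5, 6, 7, 8)  // struct: INT busy until I1 writes@4
I3 -> (6, 9, 17, 18)  // RAW R4: wait I2 write@8
I4 -> (9, 19, 20, 21)  // struct: INT busy until I2 writes@8, RAW R3: wait I3 write@18
I5 -> (19, 20, 28, 29)  // struct: DIV busy until I3 writes@18

I4 = (9, 19, 20, 21)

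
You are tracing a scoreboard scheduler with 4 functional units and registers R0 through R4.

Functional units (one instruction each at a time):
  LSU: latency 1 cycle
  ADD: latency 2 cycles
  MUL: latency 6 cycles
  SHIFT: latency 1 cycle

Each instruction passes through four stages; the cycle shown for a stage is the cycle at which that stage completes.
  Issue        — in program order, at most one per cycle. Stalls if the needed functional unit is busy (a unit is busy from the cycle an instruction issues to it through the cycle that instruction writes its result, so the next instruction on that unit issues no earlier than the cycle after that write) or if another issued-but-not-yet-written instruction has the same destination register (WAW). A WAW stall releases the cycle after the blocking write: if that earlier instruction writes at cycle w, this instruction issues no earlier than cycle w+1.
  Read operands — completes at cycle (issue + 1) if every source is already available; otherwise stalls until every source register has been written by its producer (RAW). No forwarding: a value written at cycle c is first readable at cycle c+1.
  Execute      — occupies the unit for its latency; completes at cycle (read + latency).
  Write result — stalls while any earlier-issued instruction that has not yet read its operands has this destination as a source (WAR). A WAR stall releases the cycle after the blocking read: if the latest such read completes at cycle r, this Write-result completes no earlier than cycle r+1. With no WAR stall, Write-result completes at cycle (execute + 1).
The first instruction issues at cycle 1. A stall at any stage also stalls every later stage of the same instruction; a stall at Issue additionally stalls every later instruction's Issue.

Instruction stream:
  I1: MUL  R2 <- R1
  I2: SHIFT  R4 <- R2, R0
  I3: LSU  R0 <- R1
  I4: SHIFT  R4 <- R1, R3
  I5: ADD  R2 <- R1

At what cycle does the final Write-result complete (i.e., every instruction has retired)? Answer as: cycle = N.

cycle = 18

t=1  I1 dispatched to MUL
t=2  I1 operands ready; I2 dispatched to SHIFT
t=3  I3 dispatched to LSU
t=4  I3 operands ready
t=5  I3 complete
t=8  I1 complete
t=9  R2←I1
t=10  I2 operands ready
t=11  I2 complete; R0←I3
t=12  R4←I2
t=13  I4 dispatched to SHIFT
t=14  I4 operands ready; I5 dispatched to ADD
t=15  I4 complete; I5 operands ready
t=16  R4←I4
t=17  I5 complete
t=18  R2←I5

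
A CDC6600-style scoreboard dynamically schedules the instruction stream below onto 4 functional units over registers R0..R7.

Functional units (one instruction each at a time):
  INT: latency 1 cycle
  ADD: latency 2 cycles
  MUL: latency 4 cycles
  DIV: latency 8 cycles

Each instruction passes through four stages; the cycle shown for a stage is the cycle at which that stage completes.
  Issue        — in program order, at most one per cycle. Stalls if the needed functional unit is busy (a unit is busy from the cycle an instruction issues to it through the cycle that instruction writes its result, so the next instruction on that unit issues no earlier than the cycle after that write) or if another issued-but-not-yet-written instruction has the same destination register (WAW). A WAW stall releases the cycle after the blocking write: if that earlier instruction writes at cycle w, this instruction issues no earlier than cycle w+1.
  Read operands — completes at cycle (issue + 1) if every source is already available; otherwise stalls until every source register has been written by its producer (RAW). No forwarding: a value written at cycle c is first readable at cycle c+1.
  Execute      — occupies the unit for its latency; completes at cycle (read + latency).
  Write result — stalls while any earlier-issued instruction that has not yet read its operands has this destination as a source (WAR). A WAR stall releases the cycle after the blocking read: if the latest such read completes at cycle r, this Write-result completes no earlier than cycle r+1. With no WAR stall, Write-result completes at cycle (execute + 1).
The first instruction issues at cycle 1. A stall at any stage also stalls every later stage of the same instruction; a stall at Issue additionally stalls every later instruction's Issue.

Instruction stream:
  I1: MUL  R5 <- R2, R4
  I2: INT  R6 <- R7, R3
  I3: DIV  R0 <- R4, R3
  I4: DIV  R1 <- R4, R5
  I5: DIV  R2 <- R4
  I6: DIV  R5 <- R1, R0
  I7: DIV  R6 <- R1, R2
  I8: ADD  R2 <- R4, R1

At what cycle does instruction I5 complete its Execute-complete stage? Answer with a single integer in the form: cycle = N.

c1: I1→MUL
c2: I1 RO, I2→INT
c3: I2 RO, I3→DIV
c4: I2 EX, I3 RO
c5: I2 WR R6
c6: I1 EX
c7: I1 WR R5
c12: I3 EX
c13: I3 WR R0
c14: I4→DIV
c15: I4 RO
c23: I4 EX
c24: I4 WR R1
c25: I5→DIV
c26: I5 RO
c34: I5 EX
c35: I5 WR R2
c36: I6→DIV
c37: I6 RO
c45: I6 EX
c46: I6 WR R5
c47: I7→DIV
c48: I7 RO, I8→ADD
c49: I8 RO
c51: I8 EX
c52: I8 WR R2
c56: I7 EX
c57: I7 WR R6

cycle = 34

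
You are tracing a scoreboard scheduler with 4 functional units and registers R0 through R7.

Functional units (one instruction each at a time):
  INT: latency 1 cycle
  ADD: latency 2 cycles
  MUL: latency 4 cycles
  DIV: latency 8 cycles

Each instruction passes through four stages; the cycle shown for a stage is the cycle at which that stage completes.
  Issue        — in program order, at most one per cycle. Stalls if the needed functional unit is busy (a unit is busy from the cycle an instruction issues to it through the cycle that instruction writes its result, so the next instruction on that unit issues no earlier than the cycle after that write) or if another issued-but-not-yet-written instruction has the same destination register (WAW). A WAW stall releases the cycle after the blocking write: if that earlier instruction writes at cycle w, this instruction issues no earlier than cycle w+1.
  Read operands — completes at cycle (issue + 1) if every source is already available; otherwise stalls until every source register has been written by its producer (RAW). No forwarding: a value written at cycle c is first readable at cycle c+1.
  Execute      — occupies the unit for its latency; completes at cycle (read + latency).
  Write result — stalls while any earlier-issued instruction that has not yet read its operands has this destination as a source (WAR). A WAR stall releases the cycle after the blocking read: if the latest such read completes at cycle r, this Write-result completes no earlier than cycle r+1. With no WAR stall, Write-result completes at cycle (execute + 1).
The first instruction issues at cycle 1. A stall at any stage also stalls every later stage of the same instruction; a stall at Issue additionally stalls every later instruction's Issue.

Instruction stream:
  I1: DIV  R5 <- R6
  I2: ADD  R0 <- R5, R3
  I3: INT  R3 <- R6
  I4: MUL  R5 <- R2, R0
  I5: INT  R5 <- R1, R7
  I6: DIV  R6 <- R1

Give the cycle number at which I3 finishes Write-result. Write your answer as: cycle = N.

[1] I1→DIV
[2] I1 RO; I2→ADD
[3] I3→INT
[4] I3 RO
[5] I3 EX
[10] I1 EX
[11] I1 WR R5
[12] I2 RO; I4→MUL
[13] I3 WR R3
[14] I2 EX
[15] I2 WR R0
[16] I4 RO
[20] I4 EX
[21] I4 WR R5
[22] I5→INT
[23] I5 RO; I6→DIV
[24] I5 EX; I6 RO
[25] I5 WR R5
[32] I6 EX
[33] I6 WR R6

cycle = 13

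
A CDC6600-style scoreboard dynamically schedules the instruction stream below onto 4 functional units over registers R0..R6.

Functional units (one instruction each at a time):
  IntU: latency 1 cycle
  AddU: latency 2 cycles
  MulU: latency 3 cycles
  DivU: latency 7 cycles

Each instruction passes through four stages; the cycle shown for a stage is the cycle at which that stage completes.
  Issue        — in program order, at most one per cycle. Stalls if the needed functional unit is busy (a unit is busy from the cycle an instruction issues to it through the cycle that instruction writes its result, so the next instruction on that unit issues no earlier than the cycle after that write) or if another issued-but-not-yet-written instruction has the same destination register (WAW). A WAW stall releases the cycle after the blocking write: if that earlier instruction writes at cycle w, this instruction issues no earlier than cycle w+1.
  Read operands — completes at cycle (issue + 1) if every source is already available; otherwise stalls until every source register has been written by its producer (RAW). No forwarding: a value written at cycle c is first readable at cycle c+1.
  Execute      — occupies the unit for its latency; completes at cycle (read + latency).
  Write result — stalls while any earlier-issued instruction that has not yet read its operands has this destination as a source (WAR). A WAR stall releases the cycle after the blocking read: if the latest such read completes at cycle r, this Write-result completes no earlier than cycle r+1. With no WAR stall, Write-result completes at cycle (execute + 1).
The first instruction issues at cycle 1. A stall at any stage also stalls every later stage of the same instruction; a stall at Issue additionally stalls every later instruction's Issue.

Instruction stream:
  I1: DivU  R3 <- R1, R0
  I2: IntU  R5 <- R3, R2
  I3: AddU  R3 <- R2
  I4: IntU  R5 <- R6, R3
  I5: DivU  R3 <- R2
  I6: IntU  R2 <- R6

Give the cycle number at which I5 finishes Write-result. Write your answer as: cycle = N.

cycle = 25

I1 -> (1, 2, 9, 10)
I2 -> (2, 11, 12, 13)  // RAW R3: wait I1 write@10
I3 -> (11, 12, 14, 15)  // WAW R3: wait I1 write@10
I4 -> (14, 16, 17, 18)  // struct: IntU busy until I2 writes@13, RAW R3: wait I3 write@15
I5 -> (16, 17, 24, 25)  // WAW R3: wait I3 write@15
I6 -> (19, 20, 21, 22)  // struct: IntU busy until I4 writes@18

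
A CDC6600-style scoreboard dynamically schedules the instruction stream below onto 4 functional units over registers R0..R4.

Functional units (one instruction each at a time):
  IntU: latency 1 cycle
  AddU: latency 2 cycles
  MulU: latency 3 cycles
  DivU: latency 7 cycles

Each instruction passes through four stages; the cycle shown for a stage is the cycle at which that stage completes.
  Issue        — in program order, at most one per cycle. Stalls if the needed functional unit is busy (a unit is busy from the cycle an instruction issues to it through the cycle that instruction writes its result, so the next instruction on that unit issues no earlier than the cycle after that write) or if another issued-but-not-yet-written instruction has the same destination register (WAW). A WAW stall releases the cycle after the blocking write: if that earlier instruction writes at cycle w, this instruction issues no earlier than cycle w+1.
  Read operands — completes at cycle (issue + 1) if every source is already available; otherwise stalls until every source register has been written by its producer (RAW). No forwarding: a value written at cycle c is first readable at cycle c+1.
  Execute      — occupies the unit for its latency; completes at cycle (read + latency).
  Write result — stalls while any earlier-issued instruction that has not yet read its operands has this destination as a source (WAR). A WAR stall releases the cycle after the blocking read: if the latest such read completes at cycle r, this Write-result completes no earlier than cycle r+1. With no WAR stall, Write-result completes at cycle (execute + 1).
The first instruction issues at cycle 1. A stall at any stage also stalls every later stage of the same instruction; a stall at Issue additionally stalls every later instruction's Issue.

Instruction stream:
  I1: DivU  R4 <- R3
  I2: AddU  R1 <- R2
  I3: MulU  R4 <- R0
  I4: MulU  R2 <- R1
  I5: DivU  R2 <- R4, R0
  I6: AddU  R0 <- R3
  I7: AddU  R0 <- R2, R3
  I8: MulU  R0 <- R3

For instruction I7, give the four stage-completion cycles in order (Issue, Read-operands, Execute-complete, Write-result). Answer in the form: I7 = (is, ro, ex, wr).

[I1] 1/2/9/10
[I2] 2/3/5/6
[I3] 11/12/15/16  (WAW R4: wait I1 write@10)
[I4] 17/18/21/22  (struct: MulU busy until I3 writes@16)
[I5] 23/24/31/32  (WAW R2: wait I4 write@22)
[I6] 24/25/27/28
[I7] 29/33/35/36  (struct: AddU busy until I6 writes@28; RAW R2: wait I5 write@32)
[I8] 37/38/41/42  (WAW R0: wait I7 write@36)

I7 = (29, 33, 35, 36)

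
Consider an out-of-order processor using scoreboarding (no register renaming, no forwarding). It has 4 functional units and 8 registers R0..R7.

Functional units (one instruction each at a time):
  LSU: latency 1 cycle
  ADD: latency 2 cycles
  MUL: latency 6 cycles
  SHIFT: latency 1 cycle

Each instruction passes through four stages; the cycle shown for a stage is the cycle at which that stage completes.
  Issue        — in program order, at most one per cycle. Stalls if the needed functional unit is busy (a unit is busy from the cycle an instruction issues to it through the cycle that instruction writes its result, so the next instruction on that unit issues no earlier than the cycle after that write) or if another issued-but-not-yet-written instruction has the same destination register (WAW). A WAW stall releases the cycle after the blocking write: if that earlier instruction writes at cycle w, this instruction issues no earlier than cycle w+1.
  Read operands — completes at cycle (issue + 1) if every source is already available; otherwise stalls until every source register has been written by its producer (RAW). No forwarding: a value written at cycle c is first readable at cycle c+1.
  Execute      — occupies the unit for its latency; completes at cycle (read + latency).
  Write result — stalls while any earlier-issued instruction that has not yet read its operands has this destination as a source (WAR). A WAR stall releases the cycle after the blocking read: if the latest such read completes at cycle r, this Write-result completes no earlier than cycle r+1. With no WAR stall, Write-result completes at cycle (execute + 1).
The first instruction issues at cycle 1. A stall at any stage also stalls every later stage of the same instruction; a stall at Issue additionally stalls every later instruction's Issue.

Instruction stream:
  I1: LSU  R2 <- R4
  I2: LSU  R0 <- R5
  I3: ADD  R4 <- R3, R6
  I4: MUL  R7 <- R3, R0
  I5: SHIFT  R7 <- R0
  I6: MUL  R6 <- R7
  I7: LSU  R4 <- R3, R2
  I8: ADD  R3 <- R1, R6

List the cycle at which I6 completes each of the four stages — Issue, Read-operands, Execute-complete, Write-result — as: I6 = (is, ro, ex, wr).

  I1 | 1 | 2 | 3 | 4
  I2 | 5 | 6 | 7 | 8   struct: LSU busy until I1 writes@4
  I3 | 6 | 7 | 9 | 10
  I4 | 7 | 9 | 15 | 16   RAW R0: wait I2 write@8
  I5 | 17 | 18 | 19 | 20   WAW R7: wait I4 write@16
  I6 | 18 | 21 | 27 | 28   RAW R7: wait I5 write@20
  I7 | 19 | 20 | 21 | 22
  I8 | 20 | 29 | 31 | 32   RAW R6: wait I6 write@28

I6 = (18, 21, 27, 28)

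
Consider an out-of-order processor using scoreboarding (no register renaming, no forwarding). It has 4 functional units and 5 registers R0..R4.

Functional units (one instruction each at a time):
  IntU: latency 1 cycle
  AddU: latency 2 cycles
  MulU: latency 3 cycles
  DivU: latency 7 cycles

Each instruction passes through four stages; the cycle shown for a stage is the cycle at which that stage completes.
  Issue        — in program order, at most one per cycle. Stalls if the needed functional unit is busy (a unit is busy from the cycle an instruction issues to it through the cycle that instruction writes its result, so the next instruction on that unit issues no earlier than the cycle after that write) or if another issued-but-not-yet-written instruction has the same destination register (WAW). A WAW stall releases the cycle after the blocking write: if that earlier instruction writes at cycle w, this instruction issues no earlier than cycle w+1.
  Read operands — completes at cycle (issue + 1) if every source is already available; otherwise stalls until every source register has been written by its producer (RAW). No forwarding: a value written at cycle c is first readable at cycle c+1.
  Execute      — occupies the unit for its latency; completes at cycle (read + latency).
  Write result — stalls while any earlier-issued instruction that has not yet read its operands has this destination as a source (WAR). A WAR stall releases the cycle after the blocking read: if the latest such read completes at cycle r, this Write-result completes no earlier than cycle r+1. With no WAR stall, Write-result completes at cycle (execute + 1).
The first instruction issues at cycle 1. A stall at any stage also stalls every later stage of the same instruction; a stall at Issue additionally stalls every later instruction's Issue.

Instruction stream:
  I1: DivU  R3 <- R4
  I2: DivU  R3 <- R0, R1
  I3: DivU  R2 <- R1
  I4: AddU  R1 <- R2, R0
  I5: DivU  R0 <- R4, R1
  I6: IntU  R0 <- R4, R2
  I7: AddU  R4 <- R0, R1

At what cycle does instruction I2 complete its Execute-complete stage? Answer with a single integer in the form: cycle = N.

cycle = 19

cycle 1: I1 issues→DivU
cycle 2: I1 reads
cycle 9: I1 exec-done
cycle 10: I1 writes R3
cycle 11: I2 issues→DivU
cycle 12: I2 reads
cycle 19: I2 exec-done
cycle 20: I2 writes R3
cycle 21: I3 issues→DivU
cycle 22: I3 reads · I4 issues→AddU
cycle 29: I3 exec-done
cycle 30: I3 writes R2
cycle 31: I4 reads · I5 issues→DivU
cycle 33: I4 exec-done
cycle 34: I4 writes R1
cycle 35: I5 reads
cycle 42: I5 exec-done
cycle 43: I5 writes R0
cycle 44: I6 issues→IntU
cycle 45: I6 reads · I7 issues→AddU
cycle 46: I6 exec-done
cycle 47: I6 writes R0
cycle 48: I7 reads
cycle 50: I7 exec-done
cycle 51: I7 writes R4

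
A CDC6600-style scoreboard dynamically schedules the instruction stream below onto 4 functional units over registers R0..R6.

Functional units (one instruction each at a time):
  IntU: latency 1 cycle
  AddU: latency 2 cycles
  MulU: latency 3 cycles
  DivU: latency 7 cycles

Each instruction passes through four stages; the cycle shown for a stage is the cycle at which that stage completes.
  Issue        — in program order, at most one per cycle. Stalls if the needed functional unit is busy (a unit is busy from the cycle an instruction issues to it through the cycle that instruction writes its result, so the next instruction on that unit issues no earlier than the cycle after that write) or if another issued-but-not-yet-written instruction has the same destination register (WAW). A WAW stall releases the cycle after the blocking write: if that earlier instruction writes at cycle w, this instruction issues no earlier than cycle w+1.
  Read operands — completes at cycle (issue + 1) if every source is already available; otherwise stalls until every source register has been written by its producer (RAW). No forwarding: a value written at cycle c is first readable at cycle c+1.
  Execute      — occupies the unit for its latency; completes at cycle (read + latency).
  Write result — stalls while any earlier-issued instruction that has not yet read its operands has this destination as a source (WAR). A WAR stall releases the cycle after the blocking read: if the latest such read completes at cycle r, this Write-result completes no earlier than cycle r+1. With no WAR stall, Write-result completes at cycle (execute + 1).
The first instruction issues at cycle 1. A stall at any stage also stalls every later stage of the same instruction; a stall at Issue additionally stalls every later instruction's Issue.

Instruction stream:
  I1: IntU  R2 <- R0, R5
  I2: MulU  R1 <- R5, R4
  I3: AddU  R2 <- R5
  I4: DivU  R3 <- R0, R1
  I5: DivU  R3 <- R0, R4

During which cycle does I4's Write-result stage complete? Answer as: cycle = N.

t=1  I1→IntU
t=2  I1 RO, I2→MulU
t=3  I1 EX, I2 RO
t=4  I1 WR R2
t=5  I3→AddU
t=6  I2 EX, I3 RO, I4→DivU
t=7  I2 WR R1
t=8  I3 EX, I4 RO
t=9  I3 WR R2
t=15  I4 EX
t=16  I4 WR R3
t=17  I5→DivU
t=18  I5 RO
t=25  I5 EX
t=26  I5 WR R3

cycle = 16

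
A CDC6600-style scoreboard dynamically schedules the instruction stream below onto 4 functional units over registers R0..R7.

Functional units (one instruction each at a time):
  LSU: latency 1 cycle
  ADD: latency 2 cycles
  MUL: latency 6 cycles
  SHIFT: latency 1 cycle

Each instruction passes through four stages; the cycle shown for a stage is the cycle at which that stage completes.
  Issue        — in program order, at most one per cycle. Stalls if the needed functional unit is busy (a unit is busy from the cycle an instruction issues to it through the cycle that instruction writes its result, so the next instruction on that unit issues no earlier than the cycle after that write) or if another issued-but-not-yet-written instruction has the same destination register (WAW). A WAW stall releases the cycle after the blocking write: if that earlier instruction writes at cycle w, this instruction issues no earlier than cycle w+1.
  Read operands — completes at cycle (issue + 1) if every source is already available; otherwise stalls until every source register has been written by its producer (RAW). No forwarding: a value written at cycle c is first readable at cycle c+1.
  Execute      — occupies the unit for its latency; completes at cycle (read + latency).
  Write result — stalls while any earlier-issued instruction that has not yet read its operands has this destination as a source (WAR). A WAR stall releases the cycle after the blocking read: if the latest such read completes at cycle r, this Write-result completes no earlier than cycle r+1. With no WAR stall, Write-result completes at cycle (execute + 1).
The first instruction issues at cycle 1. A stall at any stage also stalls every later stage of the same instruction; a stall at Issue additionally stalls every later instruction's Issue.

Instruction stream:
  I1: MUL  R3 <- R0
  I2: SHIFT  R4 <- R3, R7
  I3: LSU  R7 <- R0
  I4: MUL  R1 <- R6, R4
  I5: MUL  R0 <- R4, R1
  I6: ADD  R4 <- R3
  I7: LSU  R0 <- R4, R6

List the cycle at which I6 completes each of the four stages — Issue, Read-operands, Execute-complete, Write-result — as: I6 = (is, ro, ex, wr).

cycle 1: I1 dispatched to MUL
cycle 2: I1 operands ready, I2 dispatched to SHIFT
cycle 3: I3 dispatched to LSU
cycle 4: I3 operands ready
cycle 5: I3 complete
cycle 8: I1 complete
cycle 9: R3←I1
cycle 10: I2 operands ready, I4 dispatched to MUL
cycle 11: I2 complete, R7←I3
cycle 12: R4←I2
cycle 13: I4 operands ready
cycle 19: I4 complete
cycle 20: R1←I4
cycle 21: I5 dispatched to MUL
cycle 22: I5 operands ready, I6 dispatched to ADD
cycle 23: I6 operands ready
cycle 25: I6 complete
cycle 26: R4←I6
cycle 28: I5 complete
cycle 29: R0←I5
cycle 30: I7 dispatched to LSU
cycle 31: I7 operands ready
cycle 32: I7 complete
cycle 33: R0←I7

I6 = (22, 23, 25, 26)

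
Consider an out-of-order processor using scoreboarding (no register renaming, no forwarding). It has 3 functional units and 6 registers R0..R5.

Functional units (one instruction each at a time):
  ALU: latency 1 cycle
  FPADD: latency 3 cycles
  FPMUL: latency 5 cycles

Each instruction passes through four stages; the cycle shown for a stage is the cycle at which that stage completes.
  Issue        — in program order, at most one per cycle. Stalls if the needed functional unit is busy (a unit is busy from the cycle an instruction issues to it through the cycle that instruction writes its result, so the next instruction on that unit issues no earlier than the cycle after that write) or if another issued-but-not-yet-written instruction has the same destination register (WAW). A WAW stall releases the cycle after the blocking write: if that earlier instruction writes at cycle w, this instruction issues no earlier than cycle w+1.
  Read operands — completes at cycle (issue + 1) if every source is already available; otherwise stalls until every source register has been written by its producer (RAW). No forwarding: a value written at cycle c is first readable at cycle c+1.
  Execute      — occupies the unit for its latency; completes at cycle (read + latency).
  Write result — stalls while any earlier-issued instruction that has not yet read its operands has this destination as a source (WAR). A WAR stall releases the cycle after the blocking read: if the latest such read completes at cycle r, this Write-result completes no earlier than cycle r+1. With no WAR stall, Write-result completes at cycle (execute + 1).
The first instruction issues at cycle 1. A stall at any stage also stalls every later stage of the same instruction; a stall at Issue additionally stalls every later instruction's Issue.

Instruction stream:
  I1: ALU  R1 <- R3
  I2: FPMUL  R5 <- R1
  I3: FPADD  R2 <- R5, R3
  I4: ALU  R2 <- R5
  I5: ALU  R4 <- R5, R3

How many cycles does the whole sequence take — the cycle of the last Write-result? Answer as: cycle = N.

I1 -> (1, 2, 3, 4)
I2 -> (2, 5, 10, 11)  // RAW R1: wait I1 write@4
I3 -> (3, 12, 15, 16)  // RAW R5: wait I2 write@11
I4 -> (17, 18, 19, 20)  // WAW R2: wait I3 write@16
I5 -> (21, 22, 23, 24)  // struct: ALU busy until I4 writes@20

cycle = 24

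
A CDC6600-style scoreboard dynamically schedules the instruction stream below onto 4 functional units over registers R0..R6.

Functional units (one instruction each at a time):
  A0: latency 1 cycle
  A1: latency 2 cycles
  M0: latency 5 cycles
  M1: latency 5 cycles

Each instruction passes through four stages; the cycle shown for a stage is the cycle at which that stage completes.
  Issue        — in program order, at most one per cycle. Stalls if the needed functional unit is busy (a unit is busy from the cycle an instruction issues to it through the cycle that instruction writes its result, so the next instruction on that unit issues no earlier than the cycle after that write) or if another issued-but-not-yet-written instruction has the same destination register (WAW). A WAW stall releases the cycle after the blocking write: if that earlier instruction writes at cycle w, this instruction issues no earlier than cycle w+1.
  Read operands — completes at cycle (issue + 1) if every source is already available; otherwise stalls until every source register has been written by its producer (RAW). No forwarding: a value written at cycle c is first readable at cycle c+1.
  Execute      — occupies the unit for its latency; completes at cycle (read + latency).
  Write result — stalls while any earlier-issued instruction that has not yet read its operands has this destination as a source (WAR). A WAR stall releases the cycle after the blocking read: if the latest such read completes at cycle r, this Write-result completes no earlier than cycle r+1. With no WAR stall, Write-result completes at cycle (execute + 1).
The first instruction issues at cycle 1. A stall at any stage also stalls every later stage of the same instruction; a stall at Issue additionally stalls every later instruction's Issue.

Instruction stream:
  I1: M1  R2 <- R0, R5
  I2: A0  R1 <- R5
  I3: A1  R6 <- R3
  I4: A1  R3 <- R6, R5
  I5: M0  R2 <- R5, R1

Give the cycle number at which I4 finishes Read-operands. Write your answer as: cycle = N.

cycle = 9

t=1  I1 dispatched to M1
t=2  I1 operands ready | I2 dispatched to A0
t=3  I2 operands ready | I3 dispatched to A1
t=4  I2 complete | I3 operands ready
t=5  R1←I2
t=6  I3 complete
t=7  I1 complete | R6←I3
t=8  R2←I1 | I4 dispatched to A1
t=9  I4 operands ready | I5 dispatched to M0
t=10  I5 operands ready
t=11  I4 complete
t=12  R3←I4
t=15  I5 complete
t=16  R2←I5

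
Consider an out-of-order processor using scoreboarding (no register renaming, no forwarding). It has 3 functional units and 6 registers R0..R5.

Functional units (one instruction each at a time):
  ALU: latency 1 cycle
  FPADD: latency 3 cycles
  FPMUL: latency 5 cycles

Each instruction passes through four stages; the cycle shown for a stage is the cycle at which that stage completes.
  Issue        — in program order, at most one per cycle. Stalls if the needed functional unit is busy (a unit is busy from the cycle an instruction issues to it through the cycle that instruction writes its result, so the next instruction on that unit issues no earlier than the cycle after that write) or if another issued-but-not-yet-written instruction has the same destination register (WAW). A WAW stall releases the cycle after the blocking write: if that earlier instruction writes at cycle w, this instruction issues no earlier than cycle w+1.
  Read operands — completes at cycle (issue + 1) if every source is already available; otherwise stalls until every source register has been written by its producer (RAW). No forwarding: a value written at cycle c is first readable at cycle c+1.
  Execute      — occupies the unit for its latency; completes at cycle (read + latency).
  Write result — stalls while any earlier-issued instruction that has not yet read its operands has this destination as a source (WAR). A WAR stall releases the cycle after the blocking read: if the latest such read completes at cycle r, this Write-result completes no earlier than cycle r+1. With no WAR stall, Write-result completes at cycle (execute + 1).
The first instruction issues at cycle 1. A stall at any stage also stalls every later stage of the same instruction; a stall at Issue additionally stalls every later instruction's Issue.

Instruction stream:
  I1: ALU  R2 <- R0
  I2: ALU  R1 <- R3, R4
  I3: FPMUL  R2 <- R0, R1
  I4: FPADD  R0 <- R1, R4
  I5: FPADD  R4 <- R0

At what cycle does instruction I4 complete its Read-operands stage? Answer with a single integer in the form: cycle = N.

cycle = 9

I1 -> (1, 2, 3, 4)
I2 -> (5, 6, 7, 8)  // struct: ALU busy until I1 writes@4
I3 -> (6, 9, 14, 15)  // RAW R1: wait I2 write@8
I4 -> (7, 9, 12, 13)  // RAW R1: wait I2 write@8
I5 -> (14, 15, 18, 19)  // struct: FPADD busy until I4 writes@13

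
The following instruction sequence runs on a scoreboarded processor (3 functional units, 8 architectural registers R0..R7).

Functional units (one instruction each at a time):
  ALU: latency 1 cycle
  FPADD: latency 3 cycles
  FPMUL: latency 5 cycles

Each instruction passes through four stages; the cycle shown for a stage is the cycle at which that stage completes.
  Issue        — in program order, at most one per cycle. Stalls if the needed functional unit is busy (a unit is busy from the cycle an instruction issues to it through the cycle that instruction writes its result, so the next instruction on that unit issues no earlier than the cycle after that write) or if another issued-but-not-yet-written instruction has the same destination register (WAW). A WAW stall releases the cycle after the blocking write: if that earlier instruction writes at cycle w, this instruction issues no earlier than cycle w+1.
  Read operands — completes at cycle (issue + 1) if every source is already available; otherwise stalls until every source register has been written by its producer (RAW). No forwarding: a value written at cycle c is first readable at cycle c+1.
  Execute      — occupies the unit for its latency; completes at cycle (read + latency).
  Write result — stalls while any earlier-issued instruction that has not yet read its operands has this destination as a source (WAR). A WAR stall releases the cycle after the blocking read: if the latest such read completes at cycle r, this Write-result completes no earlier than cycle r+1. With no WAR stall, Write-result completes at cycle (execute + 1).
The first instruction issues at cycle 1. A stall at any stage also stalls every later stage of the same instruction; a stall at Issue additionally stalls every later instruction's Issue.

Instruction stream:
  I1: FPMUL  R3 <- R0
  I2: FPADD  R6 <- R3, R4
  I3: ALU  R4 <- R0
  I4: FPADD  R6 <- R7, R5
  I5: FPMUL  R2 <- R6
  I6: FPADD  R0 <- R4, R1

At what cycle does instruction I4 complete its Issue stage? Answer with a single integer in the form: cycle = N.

I1 -> (1, 2, 7, 8)
I2 -> (2, 9, 12, 13)  // RAW R3: wait I1 write@8
I3 -> (3, 4, 5, 10)  // WAR R4: wait I2 read@9
I4 -> (14, 15, 18, 19)  // struct: FPADD busy until I2 writes@13
I5 -> (15, 20, 25, 26)  // RAW R6: wait I4 write@19
I6 -> (20, 21, 24, 25)  // struct: FPADD busy until I4 writes@19

cycle = 14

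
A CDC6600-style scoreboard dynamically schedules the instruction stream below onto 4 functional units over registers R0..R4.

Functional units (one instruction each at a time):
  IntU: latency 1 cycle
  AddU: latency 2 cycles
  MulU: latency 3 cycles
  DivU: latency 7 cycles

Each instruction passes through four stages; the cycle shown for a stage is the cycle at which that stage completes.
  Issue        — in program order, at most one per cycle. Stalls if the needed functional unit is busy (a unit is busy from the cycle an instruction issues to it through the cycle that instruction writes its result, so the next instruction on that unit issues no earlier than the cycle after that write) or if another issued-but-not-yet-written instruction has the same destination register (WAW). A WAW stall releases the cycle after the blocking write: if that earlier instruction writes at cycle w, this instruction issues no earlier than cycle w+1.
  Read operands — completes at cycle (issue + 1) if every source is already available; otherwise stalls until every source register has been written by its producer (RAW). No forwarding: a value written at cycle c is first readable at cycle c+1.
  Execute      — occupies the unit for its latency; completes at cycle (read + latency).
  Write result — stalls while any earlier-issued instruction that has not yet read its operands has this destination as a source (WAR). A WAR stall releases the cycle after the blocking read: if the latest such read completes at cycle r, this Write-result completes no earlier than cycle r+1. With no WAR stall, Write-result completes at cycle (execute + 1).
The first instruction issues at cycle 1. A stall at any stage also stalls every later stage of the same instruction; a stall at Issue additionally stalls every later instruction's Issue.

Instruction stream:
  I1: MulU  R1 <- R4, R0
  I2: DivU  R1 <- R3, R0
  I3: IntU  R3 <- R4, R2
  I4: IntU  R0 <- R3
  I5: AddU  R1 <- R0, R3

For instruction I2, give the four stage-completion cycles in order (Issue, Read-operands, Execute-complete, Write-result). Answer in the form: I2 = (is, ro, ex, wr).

  I1 | 1 | 2 | 5 | 6
  I2 | 7 | 8 | 15 | 16   WAW R1: wait I1 write@6
  I3 | 8 | 9 | 10 | 11
  I4 | 12 | 13 | 14 | 15   struct: IntU busy until I3 writes@11
  I5 | 17 | 18 | 20 | 21   WAW R1: wait I2 write@16

I2 = (7, 8, 15, 16)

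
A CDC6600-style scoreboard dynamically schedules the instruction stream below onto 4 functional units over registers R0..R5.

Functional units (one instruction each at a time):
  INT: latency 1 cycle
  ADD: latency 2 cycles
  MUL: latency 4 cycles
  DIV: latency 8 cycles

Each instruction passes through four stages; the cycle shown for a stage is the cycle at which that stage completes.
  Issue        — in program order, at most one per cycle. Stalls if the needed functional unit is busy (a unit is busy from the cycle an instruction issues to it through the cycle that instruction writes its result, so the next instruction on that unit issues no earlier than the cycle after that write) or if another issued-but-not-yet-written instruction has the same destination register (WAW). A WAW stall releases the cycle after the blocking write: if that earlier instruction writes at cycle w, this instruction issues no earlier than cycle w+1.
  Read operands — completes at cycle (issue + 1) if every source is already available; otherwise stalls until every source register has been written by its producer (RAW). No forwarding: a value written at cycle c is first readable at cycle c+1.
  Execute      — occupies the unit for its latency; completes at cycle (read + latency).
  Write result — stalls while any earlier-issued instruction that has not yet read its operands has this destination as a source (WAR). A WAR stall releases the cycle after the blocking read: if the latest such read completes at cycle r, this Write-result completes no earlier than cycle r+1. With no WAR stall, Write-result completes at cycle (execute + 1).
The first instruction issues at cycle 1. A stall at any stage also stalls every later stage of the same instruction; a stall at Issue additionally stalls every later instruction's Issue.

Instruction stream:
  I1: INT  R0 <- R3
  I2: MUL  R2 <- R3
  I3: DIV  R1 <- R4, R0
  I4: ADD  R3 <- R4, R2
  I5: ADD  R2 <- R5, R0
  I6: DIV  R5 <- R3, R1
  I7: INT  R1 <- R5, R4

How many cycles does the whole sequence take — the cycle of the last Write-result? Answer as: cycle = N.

cycle = 28

t=1  issue I1 (INT)
t=2  I1 read-ops, issue I2 (MUL)
t=3  I1 finished on INT, I2 read-ops, issue I3 (DIV)
t=4  I1→R0, issue I4 (ADD)
t=5  I3 read-ops
t=7  I2 finished on MUL
t=8  I2→R2
t=9  I4 read-ops
t=11  I4 finished on ADD
t=12  I4→R3
t=13  I3 finished on DIV, issue I5 (ADD)
t=14  I3→R1, I5 read-ops
t=15  issue I6 (DIV)
t=16  I5 finished on ADD, I6 read-ops, issue I7 (INT)
t=17  I5→R2
t=24  I6 finished on DIV
t=25  I6→R5
t=26  I7 read-ops
t=27  I7 finished on INT
t=28  I7→R1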